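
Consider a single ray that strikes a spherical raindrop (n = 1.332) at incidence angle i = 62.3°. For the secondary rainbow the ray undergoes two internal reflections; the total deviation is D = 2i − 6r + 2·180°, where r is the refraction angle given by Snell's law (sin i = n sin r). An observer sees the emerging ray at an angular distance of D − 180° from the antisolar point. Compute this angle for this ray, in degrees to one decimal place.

54.6°

sin r = sin 62.3° / 1.332 = 0.8854/1.332 = 0.6647; r = 41.66°.
D = 2·62.3° − 6·41.66° + 2·180° = 124.60° − 249.96° + 360° = 234.64°.
Angle from antisolar point = D − 180° = 54.64°.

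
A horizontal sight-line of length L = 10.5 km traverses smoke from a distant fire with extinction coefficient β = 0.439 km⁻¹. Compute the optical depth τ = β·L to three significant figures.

τ = β·L = 0.439 × 10.5 = 4.6095.

4.61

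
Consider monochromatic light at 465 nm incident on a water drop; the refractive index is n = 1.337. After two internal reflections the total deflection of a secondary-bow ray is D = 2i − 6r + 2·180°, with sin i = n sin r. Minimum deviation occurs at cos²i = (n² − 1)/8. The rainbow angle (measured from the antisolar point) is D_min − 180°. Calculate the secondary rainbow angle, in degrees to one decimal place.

51.9°

cos²i = (1.78757 − 1)/8 = 0.09845; i = arccos(0.31376) = 71.714°.
sin r = sin 71.714°/1.337 = 0.71017; r = 45.249°.
D_min = 2·71.714° − 6·45.249° + 360° = 231.934°.
Rainbow angle = D_min − 180° = 51.934°.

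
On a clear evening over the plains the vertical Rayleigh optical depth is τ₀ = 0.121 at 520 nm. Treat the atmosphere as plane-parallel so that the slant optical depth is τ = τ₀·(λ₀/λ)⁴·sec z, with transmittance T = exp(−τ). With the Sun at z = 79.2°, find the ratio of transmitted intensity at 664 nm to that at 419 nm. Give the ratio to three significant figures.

Airmass: sec 79.2° = 5.3367.
τ(664 nm) = 0.121 × (520/664)⁴ × 5.3367 = 0.121 × 0.3761 × 5.3367 = 0.2429.
τ(419 nm) = 0.121 × (520/419)⁴ × 5.3367 = 0.121 × 2.3722 × 5.3367 = 1.5319.
T(664)/T(419) = exp(τ_B − τ_A) = exp(1.2890) = 3.6290.

3.63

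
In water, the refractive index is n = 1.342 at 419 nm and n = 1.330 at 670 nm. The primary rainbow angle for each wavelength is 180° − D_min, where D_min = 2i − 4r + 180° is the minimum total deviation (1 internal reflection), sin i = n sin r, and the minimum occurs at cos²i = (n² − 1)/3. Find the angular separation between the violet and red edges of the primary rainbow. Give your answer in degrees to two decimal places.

1.73°

At 419 nm (n = 1.342): cos²i = 0.26699 → i = 58.888°, r = 39.641°, D_min = 139.213°, rainbow angle = 40.787°.
At 670 nm (n = 1.330): cos²i = 0.25630 → i = 59.585°, r = 40.422°, D_min = 137.484°, rainbow angle = 42.516°.
Angular width = |40.787° − 42.516°| = 1.729°.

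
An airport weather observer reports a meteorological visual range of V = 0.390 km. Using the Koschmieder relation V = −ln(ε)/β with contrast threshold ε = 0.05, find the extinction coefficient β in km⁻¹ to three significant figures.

β = −ln(0.05) / V = 2.996 / 0.390 = 7.6814 km⁻¹.

7.68 km⁻¹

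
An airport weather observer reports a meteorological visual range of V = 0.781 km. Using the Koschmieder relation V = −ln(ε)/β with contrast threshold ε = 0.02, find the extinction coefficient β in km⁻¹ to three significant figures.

β = −ln(0.02) / V = 3.912 / 0.781 = 5.0090 km⁻¹.

5.01 km⁻¹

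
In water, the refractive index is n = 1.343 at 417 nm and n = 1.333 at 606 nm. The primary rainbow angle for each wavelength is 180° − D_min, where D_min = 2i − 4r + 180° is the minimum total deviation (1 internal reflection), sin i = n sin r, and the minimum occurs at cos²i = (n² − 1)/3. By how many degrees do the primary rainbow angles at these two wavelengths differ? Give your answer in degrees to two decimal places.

1.43°

At 417 nm (n = 1.343): cos²i = 0.26788 → i = 58.830°, r = 39.577°, D_min = 139.354°, rainbow angle = 40.646°.
At 606 nm (n = 1.333): cos²i = 0.25896 → i = 59.410°, r = 40.225°, D_min = 137.922°, rainbow angle = 42.078°.
Angular width = |40.646° − 42.078°| = 1.432°.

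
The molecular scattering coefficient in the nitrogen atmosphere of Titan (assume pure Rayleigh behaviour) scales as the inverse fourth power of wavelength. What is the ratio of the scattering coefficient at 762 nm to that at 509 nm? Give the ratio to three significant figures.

Rayleigh scattering ∝ λ⁻⁴, so the ratio of coefficients is the inverse fourth power of the wavelength ratio.
σ(762)/σ(509) = (509/762)⁴ = (0.6680)⁴ = 0.1991.

0.199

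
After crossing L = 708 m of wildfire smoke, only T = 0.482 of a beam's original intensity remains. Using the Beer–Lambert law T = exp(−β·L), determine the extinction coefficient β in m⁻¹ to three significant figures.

Beer–Lambert: T = exp(−βL) ⇒ β = −ln(T)/L = −ln(0.482)/708 = 0.7298/708 = 0.001031 m⁻¹.

0.00103 m⁻¹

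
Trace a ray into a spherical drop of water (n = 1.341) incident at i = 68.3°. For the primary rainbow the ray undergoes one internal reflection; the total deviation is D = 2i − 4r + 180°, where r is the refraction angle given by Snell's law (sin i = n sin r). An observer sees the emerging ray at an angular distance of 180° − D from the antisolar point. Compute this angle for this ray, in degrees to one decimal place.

38.8°

sin r = sin 68.3° / 1.341 = 0.9291/1.341 = 0.6929; r = 43.86°.
D = 2·68.3° − 4·43.86° + 180° = 136.60° − 175.43° + 180° = 141.17°.
Angle from antisolar point = 180° − D = 38.83°.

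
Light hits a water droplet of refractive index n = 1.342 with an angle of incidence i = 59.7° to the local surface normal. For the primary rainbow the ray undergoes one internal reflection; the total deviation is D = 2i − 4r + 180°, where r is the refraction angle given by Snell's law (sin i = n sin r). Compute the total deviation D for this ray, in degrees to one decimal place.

sin r = sin 59.7° / 1.342 = 0.8634/1.342 = 0.6434; r = 40.04°.
D = 2·59.7° − 4·40.04° + 180° = 119.40° − 160.17° + 180° = 139.23°.

139.2°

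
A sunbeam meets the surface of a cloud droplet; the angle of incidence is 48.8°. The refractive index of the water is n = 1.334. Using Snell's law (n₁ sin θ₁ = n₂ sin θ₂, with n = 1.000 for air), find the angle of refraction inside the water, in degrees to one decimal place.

34.3°

Snell: sin θ_r = sin θ_i / n = sin 48.8° / 1.334 = 0.7524 / 1.334 = 0.5640.
θ_r = arcsin(0.5640) = 34.33°.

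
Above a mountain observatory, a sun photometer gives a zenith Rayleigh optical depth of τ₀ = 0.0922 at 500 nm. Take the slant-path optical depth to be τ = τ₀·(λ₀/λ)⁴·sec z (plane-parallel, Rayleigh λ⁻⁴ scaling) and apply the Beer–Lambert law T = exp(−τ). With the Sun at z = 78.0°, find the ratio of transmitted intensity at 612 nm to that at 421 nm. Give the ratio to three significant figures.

Airmass: sec 78.0° = 4.8097.
τ(612 nm) = 0.0922 × (500/612)⁴ × 4.8097 = 0.0922 × 0.4455 × 4.8097 = 0.1976.
τ(421 nm) = 0.0922 × (500/421)⁴ × 4.8097 = 0.0922 × 1.9895 × 4.8097 = 0.8823.
T(612)/T(421) = exp(τ_B − τ_A) = exp(0.6847) = 1.9832.

1.98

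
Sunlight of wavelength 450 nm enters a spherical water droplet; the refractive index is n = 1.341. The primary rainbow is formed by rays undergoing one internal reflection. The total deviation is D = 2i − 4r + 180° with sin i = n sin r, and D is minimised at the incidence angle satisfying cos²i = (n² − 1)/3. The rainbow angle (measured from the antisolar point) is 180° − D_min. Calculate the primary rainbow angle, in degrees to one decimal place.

cos²i = (1.79828 − 1)/3 = 0.26609; i = arccos(0.51584) = 58.946°.
sin r = sin 58.946°/1.341 = 0.63884; r = 39.705°.
D_min = 2·58.946° − 4·39.705° + 180° = 139.071°.
Rainbow angle = 180° − D_min = 40.929°.

40.9°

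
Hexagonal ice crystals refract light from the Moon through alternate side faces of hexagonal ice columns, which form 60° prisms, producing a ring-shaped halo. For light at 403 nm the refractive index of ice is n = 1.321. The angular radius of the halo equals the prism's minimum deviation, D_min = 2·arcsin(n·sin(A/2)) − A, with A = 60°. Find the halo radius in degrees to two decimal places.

n·sin(A/2) = 1.321 × sin 30° = 1.321 × 0.5000 = 0.6605.
D_min = 2·arcsin(0.6605) − 60° = 2 × 41.338° − 60° = 22.676°.

22.68°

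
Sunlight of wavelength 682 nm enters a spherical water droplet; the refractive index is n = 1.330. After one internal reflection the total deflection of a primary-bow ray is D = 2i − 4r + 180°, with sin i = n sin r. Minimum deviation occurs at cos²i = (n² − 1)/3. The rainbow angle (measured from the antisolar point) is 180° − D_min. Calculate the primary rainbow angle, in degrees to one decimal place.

cos²i = (1.76890 − 1)/3 = 0.25630; i = arccos(0.50626) = 59.585°.
sin r = sin 59.585°/1.330 = 0.64841; r = 40.422°.
D_min = 2·59.585° − 4·40.422° + 180° = 137.484°.
Rainbow angle = 180° − D_min = 42.516°.

42.5°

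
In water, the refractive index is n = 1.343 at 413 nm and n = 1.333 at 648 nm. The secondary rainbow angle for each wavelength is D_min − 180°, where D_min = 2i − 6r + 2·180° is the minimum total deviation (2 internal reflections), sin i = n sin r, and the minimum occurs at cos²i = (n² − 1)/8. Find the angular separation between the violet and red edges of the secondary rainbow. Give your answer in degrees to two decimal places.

At 413 nm (n = 1.343): cos²i = 0.10046 → i = 71.522°, r = 44.928°, D_min = 233.478°, rainbow angle = 53.478°.
At 648 nm (n = 1.333): cos²i = 0.09711 → i = 71.843°, r = 45.466°, D_min = 230.891°, rainbow angle = 50.891°.
Angular width = |53.478° − 50.891°| = 2.587°.

2.59°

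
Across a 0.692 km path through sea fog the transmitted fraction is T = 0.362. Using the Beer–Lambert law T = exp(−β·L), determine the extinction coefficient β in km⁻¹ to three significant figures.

Beer–Lambert: T = exp(−βL) ⇒ β = −ln(T)/L = −ln(0.362)/0.692 = 1.0161/0.692 = 1.468 km⁻¹.

1.47 km⁻¹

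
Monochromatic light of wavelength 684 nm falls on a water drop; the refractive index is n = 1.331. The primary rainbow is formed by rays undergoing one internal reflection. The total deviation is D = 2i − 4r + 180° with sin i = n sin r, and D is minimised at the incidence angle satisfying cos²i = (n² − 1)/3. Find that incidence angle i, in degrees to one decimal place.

cos²i = (1.331² − 1)/3 = (1.77156 − 1)/3 = 0.25719.
cos i = 0.50714, so i = 59.527°.

59.5°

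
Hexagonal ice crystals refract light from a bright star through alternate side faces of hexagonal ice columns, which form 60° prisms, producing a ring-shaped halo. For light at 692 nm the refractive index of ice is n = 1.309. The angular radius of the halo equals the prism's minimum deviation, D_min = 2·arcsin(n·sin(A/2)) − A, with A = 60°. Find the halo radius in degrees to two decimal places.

21.76°

n·sin(A/2) = 1.309 × sin 30° = 1.309 × 0.5000 = 0.6545.
D_min = 2·arcsin(0.6545) − 60° = 2 × 40.882° − 60° = 21.763°.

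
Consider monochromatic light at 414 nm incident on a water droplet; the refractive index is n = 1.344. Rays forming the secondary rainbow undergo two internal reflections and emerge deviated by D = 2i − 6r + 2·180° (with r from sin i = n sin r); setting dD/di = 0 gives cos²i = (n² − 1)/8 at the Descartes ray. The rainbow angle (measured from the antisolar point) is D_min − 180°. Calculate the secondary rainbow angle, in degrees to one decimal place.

53.7°

cos²i = (1.80634 − 1)/8 = 0.10079; i = arccos(0.31748) = 71.490°.
sin r = sin 71.490°/1.344 = 0.70555; r = 44.874°.
D_min = 2·71.490° − 6·44.874° + 360° = 233.733°.
Rainbow angle = D_min − 180° = 53.733°.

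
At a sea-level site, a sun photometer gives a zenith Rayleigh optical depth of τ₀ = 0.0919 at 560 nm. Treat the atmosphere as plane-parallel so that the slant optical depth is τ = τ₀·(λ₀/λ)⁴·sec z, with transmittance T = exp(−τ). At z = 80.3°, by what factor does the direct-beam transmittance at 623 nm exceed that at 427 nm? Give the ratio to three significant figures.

Airmass: sec 80.3° = 5.9351.
τ(623 nm) = 0.0919 × (560/623)⁴ × 5.9351 = 0.0919 × 0.6528 × 5.9351 = 0.3561.
τ(427 nm) = 0.0919 × (560/427)⁴ × 5.9351 = 0.0919 × 2.9583 × 5.9351 = 1.6136.
T(623)/T(427) = exp(τ_B − τ_A) = exp(1.2575) = 3.5165.

3.52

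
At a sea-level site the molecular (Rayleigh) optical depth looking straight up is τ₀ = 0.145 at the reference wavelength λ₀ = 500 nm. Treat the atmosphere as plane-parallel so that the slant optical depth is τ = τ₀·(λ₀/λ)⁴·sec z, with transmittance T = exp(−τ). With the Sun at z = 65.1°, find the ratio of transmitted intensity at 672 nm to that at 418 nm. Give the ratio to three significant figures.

Airmass: sec 65.1° = 2.3751.
τ(672 nm) = 0.145 × (500/672)⁴ × 2.3751 = 0.145 × 0.3065 × 2.3751 = 0.1055.
τ(418 nm) = 0.145 × (500/418)⁴ × 2.3751 = 0.145 × 2.0473 × 2.3751 = 0.7051.
T(672)/T(418) = exp(τ_B − τ_A) = exp(0.5995) = 1.8212.

1.82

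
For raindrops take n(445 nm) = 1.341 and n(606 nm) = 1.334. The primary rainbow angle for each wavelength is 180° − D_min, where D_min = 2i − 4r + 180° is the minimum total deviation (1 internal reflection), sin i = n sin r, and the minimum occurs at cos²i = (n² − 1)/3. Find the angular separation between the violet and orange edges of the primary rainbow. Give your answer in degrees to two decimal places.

1.00°

At 445 nm (n = 1.341): cos²i = 0.26609 → i = 58.946°, r = 39.705°, D_min = 139.071°, rainbow angle = 40.929°.
At 606 nm (n = 1.334): cos²i = 0.25985 → i = 59.352°, r = 40.159°, D_min = 138.067°, rainbow angle = 41.933°.
Angular width = |40.929° − 41.933°| = 1.004°.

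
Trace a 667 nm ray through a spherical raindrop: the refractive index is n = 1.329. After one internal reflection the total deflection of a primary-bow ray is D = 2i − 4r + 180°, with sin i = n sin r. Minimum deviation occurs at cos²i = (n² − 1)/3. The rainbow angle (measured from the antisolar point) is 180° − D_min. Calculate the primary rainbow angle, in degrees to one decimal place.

cos²i = (1.76624 − 1)/3 = 0.25541; i = arccos(0.50538) = 59.643°.
sin r = sin 59.643°/1.329 = 0.64928; r = 40.487°.
D_min = 2·59.643° − 4·40.487° + 180° = 137.337°.
Rainbow angle = 180° − D_min = 42.663°.

42.7°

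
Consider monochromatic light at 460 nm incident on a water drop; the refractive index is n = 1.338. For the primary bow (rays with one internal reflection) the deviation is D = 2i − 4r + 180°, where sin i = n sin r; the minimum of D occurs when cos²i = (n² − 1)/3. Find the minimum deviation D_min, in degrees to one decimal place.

138.6°

cos²i = (1.79024 − 1)/3 = 0.26341; i = arccos(0.51324) = 59.120°.
sin r = sin 59.120°/1.338 = 0.64144; r = 39.899°.
D_min = 2·59.120° − 4·39.899° + 180° = 138.643°.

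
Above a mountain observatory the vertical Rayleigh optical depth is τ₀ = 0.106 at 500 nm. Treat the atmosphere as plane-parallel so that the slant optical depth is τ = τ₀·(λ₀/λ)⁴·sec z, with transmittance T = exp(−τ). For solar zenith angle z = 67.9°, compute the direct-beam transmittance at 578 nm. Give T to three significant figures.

sec 67.9° = 2.6580.
τ = 0.106 × (500/578)⁴ × 2.6580 = 0.106 × 0.5600 × 2.6580 = 0.1578.
T = exp(−0.1578) = 0.8540.

0.854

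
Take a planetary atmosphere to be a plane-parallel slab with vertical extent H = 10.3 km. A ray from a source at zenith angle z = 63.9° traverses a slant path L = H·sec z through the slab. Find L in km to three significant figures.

sec z = 1/cos 63.9° = 2.2730.
L = 10.3 × 2.2730 = 23.412 km.

23.4 km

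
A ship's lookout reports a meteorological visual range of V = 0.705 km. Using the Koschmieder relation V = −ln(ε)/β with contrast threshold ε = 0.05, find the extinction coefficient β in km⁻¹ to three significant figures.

β = −ln(0.05) / V = 2.996 / 0.705 = 4.2493 km⁻¹.

4.25 km⁻¹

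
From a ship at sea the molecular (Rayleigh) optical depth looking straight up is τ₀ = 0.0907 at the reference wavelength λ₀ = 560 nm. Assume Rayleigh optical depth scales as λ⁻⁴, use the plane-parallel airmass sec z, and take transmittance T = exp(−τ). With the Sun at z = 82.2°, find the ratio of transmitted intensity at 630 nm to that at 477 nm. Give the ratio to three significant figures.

Airmass: sec 82.2° = 7.3684.
τ(630 nm) = 0.0907 × (560/630)⁴ × 7.3684 = 0.0907 × 0.6243 × 7.3684 = 0.4172.
τ(477 nm) = 0.0907 × (560/477)⁴ × 7.3684 = 0.0907 × 1.8997 × 7.3684 = 1.2696.
T(630)/T(477) = exp(τ_B − τ_A) = exp(0.8523) = 2.3451.

2.35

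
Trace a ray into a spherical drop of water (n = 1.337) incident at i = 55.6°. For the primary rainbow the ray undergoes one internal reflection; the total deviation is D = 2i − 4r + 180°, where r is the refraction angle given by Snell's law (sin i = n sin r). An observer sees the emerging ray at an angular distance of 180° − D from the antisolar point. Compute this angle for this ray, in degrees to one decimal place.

sin r = sin 55.6° / 1.337 = 0.8251/1.337 = 0.6171; r = 38.11°.
D = 2·55.6° − 4·38.11° + 180° = 111.20° − 152.43° + 180° = 138.77°.
Angle from antisolar point = 180° − D = 41.23°.

41.2°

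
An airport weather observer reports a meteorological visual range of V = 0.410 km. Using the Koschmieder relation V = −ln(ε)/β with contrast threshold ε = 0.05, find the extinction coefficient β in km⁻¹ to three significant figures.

β = −ln(0.05) / V = 2.996 / 0.410 = 7.3067 km⁻¹.

7.31 km⁻¹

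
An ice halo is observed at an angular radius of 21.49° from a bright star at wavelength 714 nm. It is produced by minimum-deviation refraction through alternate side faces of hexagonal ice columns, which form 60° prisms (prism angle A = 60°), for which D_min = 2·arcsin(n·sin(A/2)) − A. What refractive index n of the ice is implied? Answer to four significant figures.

1.305

Rearranging: n = sin((D_min + A)/2) / sin(A/2).
(D_min + A)/2 = (21.49° + 60°)/2 = 40.745°.
n = sin 40.745° / sin 30° = 0.6527 / 0.5000 = 1.3054.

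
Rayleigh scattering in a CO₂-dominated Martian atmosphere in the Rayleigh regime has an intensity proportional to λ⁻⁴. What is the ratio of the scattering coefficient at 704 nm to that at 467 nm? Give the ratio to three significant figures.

0.194

Rayleigh scattering ∝ λ⁻⁴, so the ratio of coefficients is the inverse fourth power of the wavelength ratio.
σ(704)/σ(467) = (467/704)⁴ = (0.6634)⁴ = 0.1936.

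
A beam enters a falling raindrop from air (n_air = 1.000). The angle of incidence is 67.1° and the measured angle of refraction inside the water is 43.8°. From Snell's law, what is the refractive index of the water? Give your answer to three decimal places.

1.331

n = sin θ_i / sin θ_r = sin 67.1° / sin 43.8° = 0.9212 / 0.6921 = 1.3309.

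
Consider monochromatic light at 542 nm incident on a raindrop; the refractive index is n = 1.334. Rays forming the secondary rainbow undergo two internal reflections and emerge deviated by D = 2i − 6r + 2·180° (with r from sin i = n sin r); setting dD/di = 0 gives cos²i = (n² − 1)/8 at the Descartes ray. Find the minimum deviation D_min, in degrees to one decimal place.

cos²i = (1.77956 − 1)/8 = 0.09744; i = arccos(0.31216) = 71.810°.
sin r = sin 71.810°/1.334 = 0.71217; r = 45.411°.
D_min = 2·71.810° − 6·45.411° + 360° = 231.153°.

231.2°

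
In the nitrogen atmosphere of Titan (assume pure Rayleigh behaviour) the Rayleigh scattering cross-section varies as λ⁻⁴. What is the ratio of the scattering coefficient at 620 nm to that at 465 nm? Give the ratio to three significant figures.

0.316

Rayleigh scattering ∝ λ⁻⁴, so the ratio of coefficients is the inverse fourth power of the wavelength ratio.
σ(620)/σ(465) = (465/620)⁴ = (0.7500)⁴ = 0.3164.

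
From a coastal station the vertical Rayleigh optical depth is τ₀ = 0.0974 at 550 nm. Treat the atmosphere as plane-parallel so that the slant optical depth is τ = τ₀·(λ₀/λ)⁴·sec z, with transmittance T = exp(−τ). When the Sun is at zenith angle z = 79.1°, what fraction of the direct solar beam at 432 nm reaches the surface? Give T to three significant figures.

0.258

sec 79.1° = 5.2883.
τ = 0.0974 × (550/432)⁴ × 5.2883 = 0.0974 × 2.6273 × 5.2883 = 1.3533.
T = exp(−1.3533) = 0.2584.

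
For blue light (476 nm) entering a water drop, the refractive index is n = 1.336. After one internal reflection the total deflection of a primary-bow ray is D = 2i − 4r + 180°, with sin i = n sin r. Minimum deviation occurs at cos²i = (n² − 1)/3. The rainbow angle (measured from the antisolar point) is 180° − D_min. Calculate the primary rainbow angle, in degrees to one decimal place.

cos²i = (1.78490 − 1)/3 = 0.26163; i = arccos(0.51150) = 59.236°.
sin r = sin 59.236°/1.336 = 0.64318; r = 40.029°.
D_min = 2·59.236° − 4·40.029° + 180° = 138.356°.
Rainbow angle = 180° − D_min = 41.644°.

41.6°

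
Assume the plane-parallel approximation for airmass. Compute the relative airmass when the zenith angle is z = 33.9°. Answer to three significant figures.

1.20

X = sec z = 1/cos 33.9° = 1/0.8300 = 1.2048.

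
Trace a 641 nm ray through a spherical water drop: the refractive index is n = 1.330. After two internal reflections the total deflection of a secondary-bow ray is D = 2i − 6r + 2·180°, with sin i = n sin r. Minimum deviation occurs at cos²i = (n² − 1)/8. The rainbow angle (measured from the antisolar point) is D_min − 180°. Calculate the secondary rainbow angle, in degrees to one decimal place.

50.1°

cos²i = (1.76890 − 1)/8 = 0.09611; i = arccos(0.31002) = 71.940°.
sin r = sin 71.940°/1.330 = 0.71483; r = 45.630°.
D_min = 2·71.940° − 6·45.630° + 360° = 230.101°.
Rainbow angle = D_min − 180° = 50.101°.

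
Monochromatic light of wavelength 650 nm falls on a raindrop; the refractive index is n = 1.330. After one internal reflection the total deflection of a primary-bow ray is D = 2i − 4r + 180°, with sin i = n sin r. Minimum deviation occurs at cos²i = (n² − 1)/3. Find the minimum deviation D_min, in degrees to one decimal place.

137.5°

cos²i = (1.76890 − 1)/3 = 0.25630; i = arccos(0.50626) = 59.585°.
sin r = sin 59.585°/1.330 = 0.64841; r = 40.422°.
D_min = 2·59.585° − 4·40.422° + 180° = 137.484°.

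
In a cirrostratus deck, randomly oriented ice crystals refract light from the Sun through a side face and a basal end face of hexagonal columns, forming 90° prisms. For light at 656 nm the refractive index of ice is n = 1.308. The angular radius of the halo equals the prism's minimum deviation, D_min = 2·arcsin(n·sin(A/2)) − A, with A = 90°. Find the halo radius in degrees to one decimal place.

n·sin(A/2) = 1.308 × sin 45° = 1.308 × 0.7071 = 0.9249.
D_min = 2·arcsin(0.9249) − 90° = 2 × 67.653° − 90° = 45.305°.

45.3°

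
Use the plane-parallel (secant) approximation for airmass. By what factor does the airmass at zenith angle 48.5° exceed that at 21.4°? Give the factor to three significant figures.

X(48.5°)/X(21.4°) = sec 48.5° / sec 21.4° = cos 21.4° / cos 48.5° = 0.9311/0.6626 = 1.4051.

1.41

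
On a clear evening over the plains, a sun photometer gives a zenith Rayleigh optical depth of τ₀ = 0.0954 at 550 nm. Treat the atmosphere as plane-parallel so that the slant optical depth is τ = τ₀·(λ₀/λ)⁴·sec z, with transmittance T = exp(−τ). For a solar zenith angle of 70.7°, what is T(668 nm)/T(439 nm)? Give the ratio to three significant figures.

Airmass: sec 70.7° = 3.0256.
τ(668 nm) = 0.0954 × (550/668)⁴ × 3.0256 = 0.0954 × 0.4596 × 3.0256 = 0.1326.
τ(439 nm) = 0.0954 × (550/439)⁴ × 3.0256 = 0.0954 × 2.4637 × 3.0256 = 0.7111.
T(668)/T(439) = exp(τ_B − τ_A) = exp(0.5785) = 1.7833.

1.78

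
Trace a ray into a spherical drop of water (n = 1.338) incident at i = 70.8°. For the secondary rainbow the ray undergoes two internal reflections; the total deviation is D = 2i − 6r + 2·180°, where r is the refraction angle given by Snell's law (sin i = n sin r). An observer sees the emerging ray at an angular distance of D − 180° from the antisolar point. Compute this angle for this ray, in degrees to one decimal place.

52.2°

sin r = sin 70.8° / 1.338 = 0.9444/1.338 = 0.7058; r = 44.90°.
D = 2·70.8° − 6·44.90° + 2·180° = 141.60° − 269.37° + 360° = 232.23°.
Angle from antisolar point = D − 180° = 52.23°.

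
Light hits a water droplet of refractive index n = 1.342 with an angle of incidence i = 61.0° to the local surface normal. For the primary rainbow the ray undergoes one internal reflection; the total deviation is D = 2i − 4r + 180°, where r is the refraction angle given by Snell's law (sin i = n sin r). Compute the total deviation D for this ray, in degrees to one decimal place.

sin r = sin 61.0° / 1.342 = 0.8746/1.342 = 0.6517; r = 40.67°.
D = 2·61.0° − 4·40.67° + 180° = 122.00° − 162.69° + 180° = 139.31°.

139.3°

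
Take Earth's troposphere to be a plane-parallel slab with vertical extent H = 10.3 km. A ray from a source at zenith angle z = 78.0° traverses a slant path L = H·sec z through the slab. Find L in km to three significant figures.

49.5 km

sec z = 1/cos 78.0° = 4.8097.
L = 10.3 × 4.8097 = 49.540 km.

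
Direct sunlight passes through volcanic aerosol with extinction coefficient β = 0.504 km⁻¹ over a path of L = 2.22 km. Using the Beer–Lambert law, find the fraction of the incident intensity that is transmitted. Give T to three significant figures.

τ = β·L = 0.504 × 2.22 = 1.1189.
T = exp(−1.1189) = 0.3266.

0.327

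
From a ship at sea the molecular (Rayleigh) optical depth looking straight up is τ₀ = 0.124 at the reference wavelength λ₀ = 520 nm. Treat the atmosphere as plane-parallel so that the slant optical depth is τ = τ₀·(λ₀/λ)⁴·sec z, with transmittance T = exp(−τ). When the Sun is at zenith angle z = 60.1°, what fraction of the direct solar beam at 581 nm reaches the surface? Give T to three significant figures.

0.852

sec 60.1° = 2.0061.
τ = 0.124 × (520/581)⁴ × 2.0061 = 0.124 × 0.6417 × 2.0061 = 0.1596.
T = exp(−0.1596) = 0.8525.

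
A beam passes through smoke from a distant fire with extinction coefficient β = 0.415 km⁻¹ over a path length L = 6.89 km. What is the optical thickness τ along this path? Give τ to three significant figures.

τ = β·L = 0.415 × 6.89 = 2.8593.

2.86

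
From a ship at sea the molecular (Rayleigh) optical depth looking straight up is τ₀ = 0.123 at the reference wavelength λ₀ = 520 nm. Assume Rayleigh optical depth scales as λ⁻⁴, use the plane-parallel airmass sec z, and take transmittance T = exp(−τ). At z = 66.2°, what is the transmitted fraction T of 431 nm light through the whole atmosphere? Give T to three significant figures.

0.524

sec 66.2° = 2.4780.
τ = 0.123 × (520/431)⁴ × 2.4780 = 0.123 × 2.1189 × 2.4780 = 0.6458.
T = exp(−0.6458) = 0.5242.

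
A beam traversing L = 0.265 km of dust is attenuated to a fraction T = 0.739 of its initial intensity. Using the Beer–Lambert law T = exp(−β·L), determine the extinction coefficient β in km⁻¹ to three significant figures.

1.14 km⁻¹

Beer–Lambert: T = exp(−βL) ⇒ β = −ln(T)/L = −ln(0.739)/0.265 = 0.3025/0.265 = 1.141 km⁻¹.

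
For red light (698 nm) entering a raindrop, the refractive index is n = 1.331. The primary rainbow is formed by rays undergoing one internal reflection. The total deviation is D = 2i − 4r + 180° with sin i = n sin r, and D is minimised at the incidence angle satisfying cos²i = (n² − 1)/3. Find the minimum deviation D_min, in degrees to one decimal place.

cos²i = (1.77156 − 1)/3 = 0.25719; i = arccos(0.50714) = 59.527°.
sin r = sin 59.527°/1.331 = 0.64753; r = 40.356°.
D_min = 2·59.527° − 4·40.356° + 180° = 137.630°.

137.6°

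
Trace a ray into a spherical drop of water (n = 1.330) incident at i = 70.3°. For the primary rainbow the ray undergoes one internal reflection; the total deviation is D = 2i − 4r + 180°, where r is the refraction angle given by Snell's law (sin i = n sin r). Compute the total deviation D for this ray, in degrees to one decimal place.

140.4°

sin r = sin 70.3° / 1.330 = 0.9415/1.330 = 0.7079; r = 45.06°.
D = 2·70.3° − 4·45.06° + 180° = 140.60° − 180.25° + 180° = 140.35°.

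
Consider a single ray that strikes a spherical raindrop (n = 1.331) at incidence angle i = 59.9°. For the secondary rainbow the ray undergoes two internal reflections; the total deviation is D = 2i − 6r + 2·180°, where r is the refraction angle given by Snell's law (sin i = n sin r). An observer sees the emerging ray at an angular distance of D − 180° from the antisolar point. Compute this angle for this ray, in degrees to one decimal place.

56.5°

sin r = sin 59.9° / 1.331 = 0.8652/1.331 = 0.6500; r = 40.54°.
D = 2·59.9° − 6·40.54° + 2·180° = 119.80° − 243.25° + 360° = 236.55°.
Angle from antisolar point = D − 180° = 56.55°.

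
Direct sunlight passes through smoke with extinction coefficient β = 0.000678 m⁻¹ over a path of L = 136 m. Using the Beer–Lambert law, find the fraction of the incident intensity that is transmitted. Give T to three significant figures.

0.912

τ = β·L = 0.000678 × 136 = 0.0922.
T = exp(−0.0922) = 0.9119.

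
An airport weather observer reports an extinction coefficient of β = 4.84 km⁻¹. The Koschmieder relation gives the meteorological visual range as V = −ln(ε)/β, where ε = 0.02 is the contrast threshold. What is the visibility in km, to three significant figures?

V = −ln(0.02) / 4.84 = 3.912 / 4.84 = 0.8083 km.

0.808 km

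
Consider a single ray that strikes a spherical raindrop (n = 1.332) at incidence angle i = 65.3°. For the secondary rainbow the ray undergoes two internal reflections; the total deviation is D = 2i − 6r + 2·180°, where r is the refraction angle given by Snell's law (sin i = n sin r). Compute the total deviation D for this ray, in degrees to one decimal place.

sin r = sin 65.3° / 1.332 = 0.9085/1.332 = 0.6821; r = 43.01°.
D = 2·65.3° − 6·43.01° + 2·180° = 130.60° − 258.03° + 360° = 232.57°.

232.6°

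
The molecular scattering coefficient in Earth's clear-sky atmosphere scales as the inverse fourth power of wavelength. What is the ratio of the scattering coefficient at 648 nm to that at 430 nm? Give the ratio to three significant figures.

Rayleigh scattering ∝ λ⁻⁴, so the ratio of coefficients is the inverse fourth power of the wavelength ratio.
σ(648)/σ(430) = (430/648)⁴ = (0.6636)⁴ = 0.1939.

0.194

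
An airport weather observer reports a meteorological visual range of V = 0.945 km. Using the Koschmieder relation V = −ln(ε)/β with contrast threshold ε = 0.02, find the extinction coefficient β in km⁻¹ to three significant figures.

β = −ln(0.02) / V = 3.912 / 0.945 = 4.1397 km⁻¹.

4.14 km⁻¹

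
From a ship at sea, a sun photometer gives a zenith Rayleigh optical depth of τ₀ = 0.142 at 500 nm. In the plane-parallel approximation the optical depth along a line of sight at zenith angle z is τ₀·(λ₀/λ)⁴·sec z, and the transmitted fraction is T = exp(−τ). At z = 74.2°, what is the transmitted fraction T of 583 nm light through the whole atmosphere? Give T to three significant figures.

0.754

sec 74.2° = 3.6727.
τ = 0.142 × (500/583)⁴ × 3.6727 = 0.142 × 0.5410 × 3.6727 = 0.2821.
T = exp(−0.2821) = 0.7542.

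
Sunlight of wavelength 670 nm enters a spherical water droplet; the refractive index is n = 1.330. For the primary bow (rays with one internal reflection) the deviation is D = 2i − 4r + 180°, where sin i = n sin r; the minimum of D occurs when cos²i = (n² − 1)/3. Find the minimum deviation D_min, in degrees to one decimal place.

cos²i = (1.76890 − 1)/3 = 0.25630; i = arccos(0.50626) = 59.585°.
sin r = sin 59.585°/1.330 = 0.64841; r = 40.422°.
D_min = 2·59.585° − 4·40.422° + 180° = 137.484°.

137.5°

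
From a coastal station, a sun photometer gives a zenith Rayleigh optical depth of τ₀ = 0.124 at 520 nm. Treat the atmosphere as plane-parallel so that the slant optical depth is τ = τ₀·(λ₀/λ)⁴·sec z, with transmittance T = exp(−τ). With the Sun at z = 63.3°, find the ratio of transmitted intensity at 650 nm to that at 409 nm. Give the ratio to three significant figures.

1.84

Airmass: sec 63.3° = 2.2256.
τ(650 nm) = 0.124 × (520/650)⁴ × 2.2256 = 0.124 × 0.4096 × 2.2256 = 0.1130.
τ(409 nm) = 0.124 × (520/409)⁴ × 2.2256 = 0.124 × 2.6129 × 2.2256 = 0.7211.
T(650)/T(409) = exp(τ_B − τ_A) = exp(0.6080) = 1.8368.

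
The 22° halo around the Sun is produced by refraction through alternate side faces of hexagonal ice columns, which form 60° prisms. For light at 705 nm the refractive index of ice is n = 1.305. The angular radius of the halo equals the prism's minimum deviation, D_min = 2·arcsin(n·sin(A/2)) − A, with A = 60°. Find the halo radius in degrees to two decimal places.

n·sin(A/2) = 1.305 × sin 30° = 1.305 × 0.5000 = 0.6525.
D_min = 2·arcsin(0.6525) − 60° = 2 × 40.730° − 60° = 21.461°.

21.46°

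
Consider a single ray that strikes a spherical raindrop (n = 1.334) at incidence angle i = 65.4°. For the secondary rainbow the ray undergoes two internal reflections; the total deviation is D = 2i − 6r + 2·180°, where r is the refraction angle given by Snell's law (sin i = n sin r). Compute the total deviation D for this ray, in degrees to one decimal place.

sin r = sin 65.4° / 1.334 = 0.9092/1.334 = 0.6816; r = 42.97°.
D = 2·65.4° − 6·42.97° + 2·180° = 130.80° − 257.81° + 360° = 232.99°.

233.0°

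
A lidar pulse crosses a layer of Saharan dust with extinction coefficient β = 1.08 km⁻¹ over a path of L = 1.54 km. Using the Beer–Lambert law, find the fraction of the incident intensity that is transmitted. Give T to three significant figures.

τ = β·L = 1.08 × 1.54 = 1.6632.
T = exp(−1.6632) = 0.1895.

0.190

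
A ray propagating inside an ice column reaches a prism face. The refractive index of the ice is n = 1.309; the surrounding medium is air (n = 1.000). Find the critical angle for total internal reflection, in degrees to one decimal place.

sin θ_c = n_air / n = 1.000 / 1.309 = 0.7639.
θ_c = arcsin(0.7639) = 49.81°.

49.8°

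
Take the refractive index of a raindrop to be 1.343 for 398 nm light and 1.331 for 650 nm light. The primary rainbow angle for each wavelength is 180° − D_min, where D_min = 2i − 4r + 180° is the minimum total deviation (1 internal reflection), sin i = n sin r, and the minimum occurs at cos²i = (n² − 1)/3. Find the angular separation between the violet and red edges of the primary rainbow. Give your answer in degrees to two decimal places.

1.72°

At 398 nm (n = 1.343): cos²i = 0.26788 → i = 58.830°, r = 39.577°, D_min = 139.354°, rainbow angle = 40.646°.
At 650 nm (n = 1.331): cos²i = 0.25719 → i = 59.527°, r = 40.356°, D_min = 137.630°, rainbow angle = 42.370°.
Angular width = |40.646° − 42.370°| = 1.724°.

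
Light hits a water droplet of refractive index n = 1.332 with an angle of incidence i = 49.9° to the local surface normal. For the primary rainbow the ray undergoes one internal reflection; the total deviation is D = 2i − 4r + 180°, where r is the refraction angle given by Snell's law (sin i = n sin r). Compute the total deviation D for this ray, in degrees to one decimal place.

139.6°

sin r = sin 49.9° / 1.332 = 0.7649/1.332 = 0.5743; r = 35.05°.
D = 2·49.9° − 4·35.05° + 180° = 99.80° − 140.19° + 180° = 139.61°.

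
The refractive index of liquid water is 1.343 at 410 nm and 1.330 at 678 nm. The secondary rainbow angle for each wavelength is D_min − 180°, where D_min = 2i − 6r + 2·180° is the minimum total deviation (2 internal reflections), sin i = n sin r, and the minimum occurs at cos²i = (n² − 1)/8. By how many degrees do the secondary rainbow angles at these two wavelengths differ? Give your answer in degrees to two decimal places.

3.38°

At 410 nm (n = 1.343): cos²i = 0.10046 → i = 71.522°, r = 44.928°, D_min = 233.478°, rainbow angle = 53.478°.
At 678 nm (n = 1.330): cos²i = 0.09611 → i = 71.940°, r = 45.630°, D_min = 230.101°, rainbow angle = 50.101°.
Angular width = |53.478° − 50.101°| = 3.377°.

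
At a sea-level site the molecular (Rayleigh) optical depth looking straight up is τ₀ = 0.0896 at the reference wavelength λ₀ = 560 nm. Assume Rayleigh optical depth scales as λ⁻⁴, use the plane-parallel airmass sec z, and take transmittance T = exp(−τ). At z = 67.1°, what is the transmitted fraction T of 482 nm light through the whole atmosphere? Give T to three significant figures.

sec 67.1° = 2.5699.
τ = 0.0896 × (560/482)⁴ × 2.5699 = 0.0896 × 1.8221 × 2.5699 = 0.4196.
T = exp(−0.4196) = 0.6573.

0.657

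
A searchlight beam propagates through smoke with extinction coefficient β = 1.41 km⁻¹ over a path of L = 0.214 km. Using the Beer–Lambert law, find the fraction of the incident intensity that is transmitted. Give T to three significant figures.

τ = β·L = 1.41 × 0.214 = 0.3017.
T = exp(−0.3017) = 0.7395.

0.740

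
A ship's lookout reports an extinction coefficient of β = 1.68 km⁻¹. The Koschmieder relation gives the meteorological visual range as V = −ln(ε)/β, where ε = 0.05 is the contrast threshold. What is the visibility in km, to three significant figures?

V = −ln(0.05) / 1.68 = 2.996 / 1.68 = 1.7832 km.

1.78 km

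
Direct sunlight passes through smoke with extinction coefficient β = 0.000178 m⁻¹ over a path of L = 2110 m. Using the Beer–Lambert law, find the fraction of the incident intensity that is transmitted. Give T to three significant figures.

τ = β·L = 0.000178 × 2110 = 0.3756.
T = exp(−0.3756) = 0.6869.

0.687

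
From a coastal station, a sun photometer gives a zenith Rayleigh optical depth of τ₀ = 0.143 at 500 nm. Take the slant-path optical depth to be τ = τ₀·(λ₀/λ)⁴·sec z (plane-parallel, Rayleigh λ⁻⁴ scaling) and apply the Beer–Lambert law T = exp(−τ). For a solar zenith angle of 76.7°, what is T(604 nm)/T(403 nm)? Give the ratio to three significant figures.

3.26

Airmass: sec 76.7° = 4.3469.
τ(604 nm) = 0.143 × (500/604)⁴ × 4.3469 = 0.143 × 0.4696 × 4.3469 = 0.2919.
τ(403 nm) = 0.143 × (500/403)⁴ × 4.3469 = 0.143 × 2.3695 × 4.3469 = 1.4729.
T(604)/T(403) = exp(τ_B − τ_A) = exp(1.1810) = 3.2576.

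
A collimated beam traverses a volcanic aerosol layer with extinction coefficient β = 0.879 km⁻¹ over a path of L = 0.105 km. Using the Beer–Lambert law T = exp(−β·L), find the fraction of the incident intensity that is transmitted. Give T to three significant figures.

0.912

τ = β·L = 0.879 × 0.105 = 0.0923.
T = exp(−0.0923) = 0.9118.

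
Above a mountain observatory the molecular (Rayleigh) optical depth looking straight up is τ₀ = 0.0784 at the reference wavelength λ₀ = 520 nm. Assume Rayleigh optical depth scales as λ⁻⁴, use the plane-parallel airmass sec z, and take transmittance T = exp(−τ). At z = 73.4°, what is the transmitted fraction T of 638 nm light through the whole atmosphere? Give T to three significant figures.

sec 73.4° = 3.5003.
τ = 0.0784 × (520/638)⁴ × 3.5003 = 0.0784 × 0.4413 × 3.5003 = 0.1211.
T = exp(−0.1211) = 0.8859.

0.886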